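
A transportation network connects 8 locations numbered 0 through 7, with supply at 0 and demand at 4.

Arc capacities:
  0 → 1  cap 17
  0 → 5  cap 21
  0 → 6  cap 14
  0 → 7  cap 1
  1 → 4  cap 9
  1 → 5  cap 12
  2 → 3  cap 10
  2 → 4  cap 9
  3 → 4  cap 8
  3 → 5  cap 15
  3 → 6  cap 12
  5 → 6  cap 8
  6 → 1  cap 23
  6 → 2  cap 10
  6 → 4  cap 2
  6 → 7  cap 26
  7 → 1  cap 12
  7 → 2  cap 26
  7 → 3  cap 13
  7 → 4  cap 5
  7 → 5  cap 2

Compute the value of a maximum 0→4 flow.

augment #1: 0→1→4 bottleneck 9, total now 9
augment #2: 0→6→4 bottleneck 2, total now 11
augment #3: 0→7→4 bottleneck 1, total now 12
augment #4: 0→6→2→4 bottleneck 9, total now 21
augment #5: 0→6→7→4 bottleneck 3, total now 24
augment #6: 0→5→6→7→4 bottleneck 1, total now 25
augment #7: 0→5→6→2→3→4 bottleneck 1, total now 26
augment #8: 0→5→6→7→3→4 bottleneck 6, total now 32

Maximum flow value: 32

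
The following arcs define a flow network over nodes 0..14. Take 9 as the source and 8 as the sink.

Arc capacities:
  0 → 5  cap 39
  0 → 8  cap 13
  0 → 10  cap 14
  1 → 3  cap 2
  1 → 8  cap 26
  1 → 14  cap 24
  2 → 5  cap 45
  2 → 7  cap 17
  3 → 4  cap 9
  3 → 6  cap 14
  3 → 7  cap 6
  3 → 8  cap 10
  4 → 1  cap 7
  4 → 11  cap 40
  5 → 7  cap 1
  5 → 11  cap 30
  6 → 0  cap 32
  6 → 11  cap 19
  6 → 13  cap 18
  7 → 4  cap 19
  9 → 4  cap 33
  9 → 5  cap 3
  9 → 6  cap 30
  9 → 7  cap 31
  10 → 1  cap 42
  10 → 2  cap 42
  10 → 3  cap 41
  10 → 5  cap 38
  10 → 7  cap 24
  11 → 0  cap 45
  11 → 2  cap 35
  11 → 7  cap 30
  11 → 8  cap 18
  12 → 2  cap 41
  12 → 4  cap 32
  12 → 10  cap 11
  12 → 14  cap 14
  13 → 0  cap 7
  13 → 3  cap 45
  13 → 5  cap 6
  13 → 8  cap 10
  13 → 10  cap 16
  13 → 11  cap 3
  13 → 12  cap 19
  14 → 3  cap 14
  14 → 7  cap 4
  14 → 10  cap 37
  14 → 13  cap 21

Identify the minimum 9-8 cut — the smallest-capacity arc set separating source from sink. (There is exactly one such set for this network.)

augment #1: 9→4→1→8 push 7
augment #2: 9→4→11→8 push 18
augment #3: 9→6→0→8 push 13
augment #4: 9→6→13→8 push 10
augment #5: 9→6→13→3→8 push 7
augment #6: 9→4→11→0→10→1→8 push 8
augment #7: 9→5→11→0→10→1→8 push 3
augment #8: 9→7→4→11→0→10→1→8 push 3
augment #9: 9→7→4→11→0→6→13→3→8 push 1
max flow = 70; residual-reachable set from 9 gives S-side
cut edges (S→T): {(0,8), (0,10), (4,1), (6,13), (11,8)} total cap 70

Min-cut arcs: {(0,8), (0,10), (4,1), (6,13), (11,8)} (total capacity 70)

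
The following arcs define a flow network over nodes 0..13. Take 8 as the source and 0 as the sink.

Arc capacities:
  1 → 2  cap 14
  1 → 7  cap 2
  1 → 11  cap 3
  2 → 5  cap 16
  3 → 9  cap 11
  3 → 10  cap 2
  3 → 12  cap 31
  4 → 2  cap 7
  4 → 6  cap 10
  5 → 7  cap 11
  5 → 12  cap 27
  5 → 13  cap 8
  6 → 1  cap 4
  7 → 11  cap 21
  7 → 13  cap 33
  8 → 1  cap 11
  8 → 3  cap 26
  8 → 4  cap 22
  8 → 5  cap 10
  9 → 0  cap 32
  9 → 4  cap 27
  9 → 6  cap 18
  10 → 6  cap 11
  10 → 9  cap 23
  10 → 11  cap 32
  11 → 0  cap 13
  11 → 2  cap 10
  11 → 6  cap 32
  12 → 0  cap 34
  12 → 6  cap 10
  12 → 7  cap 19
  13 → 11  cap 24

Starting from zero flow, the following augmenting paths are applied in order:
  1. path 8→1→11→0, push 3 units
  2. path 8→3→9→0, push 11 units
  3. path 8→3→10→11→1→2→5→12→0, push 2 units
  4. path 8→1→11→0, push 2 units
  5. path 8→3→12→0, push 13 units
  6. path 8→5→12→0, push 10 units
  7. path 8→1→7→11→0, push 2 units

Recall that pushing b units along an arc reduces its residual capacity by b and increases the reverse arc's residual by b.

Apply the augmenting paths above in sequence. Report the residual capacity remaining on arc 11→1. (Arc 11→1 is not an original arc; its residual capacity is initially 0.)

Residual capacity of (11,1): 3

after path 1 (8→1→11→0, push 3): res(11,1)=3
after path 2 (8→3→9→0, push 11): res(11,1)=3
after path 3 (8→3→10→11→1→2→5→12→0, push 2): res(11,1)=1
after path 4 (8→1→11→0, push 2): res(11,1)=3
after path 5 (8→3→12→0, push 13): res(11,1)=3
after path 6 (8→5→12→0, push 10): res(11,1)=3
after path 7 (8→1→7→11→0, push 2): res(11,1)=3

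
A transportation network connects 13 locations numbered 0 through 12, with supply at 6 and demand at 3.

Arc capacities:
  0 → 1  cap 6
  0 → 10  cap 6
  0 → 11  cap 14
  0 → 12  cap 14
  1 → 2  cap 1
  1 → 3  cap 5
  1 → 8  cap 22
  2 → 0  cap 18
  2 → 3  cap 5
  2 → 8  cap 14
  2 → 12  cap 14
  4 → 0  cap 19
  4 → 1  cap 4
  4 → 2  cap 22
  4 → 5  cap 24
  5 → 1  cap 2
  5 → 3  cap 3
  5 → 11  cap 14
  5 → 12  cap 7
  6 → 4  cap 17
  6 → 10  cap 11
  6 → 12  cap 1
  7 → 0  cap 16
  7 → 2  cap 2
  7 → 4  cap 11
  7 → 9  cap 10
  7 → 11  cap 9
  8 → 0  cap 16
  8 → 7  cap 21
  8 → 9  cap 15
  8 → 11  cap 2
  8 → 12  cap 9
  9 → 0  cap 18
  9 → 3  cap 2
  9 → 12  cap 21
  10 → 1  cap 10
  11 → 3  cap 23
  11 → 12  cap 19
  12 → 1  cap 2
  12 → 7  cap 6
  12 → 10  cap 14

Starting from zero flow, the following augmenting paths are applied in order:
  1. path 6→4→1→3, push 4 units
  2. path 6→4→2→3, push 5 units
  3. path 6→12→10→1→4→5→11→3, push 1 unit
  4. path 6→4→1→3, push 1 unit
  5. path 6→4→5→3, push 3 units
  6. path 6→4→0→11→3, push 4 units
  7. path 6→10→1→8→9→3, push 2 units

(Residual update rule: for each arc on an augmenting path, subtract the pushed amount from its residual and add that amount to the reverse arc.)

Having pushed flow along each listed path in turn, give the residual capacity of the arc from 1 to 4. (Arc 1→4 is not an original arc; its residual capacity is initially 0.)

after path 1 (6→4→1→3, push 4): res(1,4)=4
after path 2 (6→4→2→3, push 5): res(1,4)=4
after path 3 (6→12→10→1→4→5→11→3, push 1): res(1,4)=3
after path 4 (6→4→1→3, push 1): res(1,4)=4
after path 5 (6→4→5→3, push 3): res(1,4)=4
after path 6 (6→4→0→11→3, push 4): res(1,4)=4
after path 7 (6→10→1→8→9→3, push 2): res(1,4)=4

Residual capacity of (1,4): 4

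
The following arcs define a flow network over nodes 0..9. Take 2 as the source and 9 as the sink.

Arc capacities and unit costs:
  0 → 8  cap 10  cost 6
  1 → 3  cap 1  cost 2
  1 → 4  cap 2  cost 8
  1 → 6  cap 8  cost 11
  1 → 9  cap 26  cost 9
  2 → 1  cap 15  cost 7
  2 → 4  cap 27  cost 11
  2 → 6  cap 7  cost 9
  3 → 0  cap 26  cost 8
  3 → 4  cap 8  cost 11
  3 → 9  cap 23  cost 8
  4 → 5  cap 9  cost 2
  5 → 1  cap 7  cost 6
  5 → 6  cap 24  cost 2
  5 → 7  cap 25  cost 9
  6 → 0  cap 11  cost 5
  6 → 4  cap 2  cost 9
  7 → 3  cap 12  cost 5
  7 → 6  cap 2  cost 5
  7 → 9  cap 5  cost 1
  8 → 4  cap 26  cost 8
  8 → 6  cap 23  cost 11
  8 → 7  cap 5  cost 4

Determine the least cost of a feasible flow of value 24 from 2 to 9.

shortest-cost path #1: 2→1→9 push 15 @ unit cost 16 (adds 240)
shortest-cost path #2: 2→4→5→7→9 push 5 @ unit cost 23 (adds 115)
shortest-cost path #3: 2→4→5→1→9 push 4 @ unit cost 28 (adds 112)
total cost = 467

Minimum cost for 24 units: 467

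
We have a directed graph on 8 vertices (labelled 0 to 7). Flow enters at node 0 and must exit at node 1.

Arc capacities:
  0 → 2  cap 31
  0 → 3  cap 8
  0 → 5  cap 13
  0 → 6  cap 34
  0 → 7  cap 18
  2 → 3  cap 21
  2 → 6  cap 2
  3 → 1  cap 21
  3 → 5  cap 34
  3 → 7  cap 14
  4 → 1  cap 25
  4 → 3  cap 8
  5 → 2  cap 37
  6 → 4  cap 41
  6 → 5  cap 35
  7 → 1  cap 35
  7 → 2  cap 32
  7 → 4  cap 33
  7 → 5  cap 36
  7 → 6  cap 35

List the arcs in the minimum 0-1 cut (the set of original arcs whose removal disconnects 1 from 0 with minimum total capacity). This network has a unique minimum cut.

Min-cut arcs: {(0,7), (3,1), (3,7), (4,1)} (total capacity 78)

augment #1: 0→3→1 push 8
augment #2: 0→7→1 push 18
augment #3: 0→2→3→1 push 13
augment #4: 0→6→4→1 push 25
augment #5: 0→2→3→7→1 push 8
augment #6: 0→6→4→3→7→1 push 6
max flow = 78; residual-reachable set from 0 gives S-side
cut edges (S→T): {(0,7), (3,1), (3,7), (4,1)} total cap 78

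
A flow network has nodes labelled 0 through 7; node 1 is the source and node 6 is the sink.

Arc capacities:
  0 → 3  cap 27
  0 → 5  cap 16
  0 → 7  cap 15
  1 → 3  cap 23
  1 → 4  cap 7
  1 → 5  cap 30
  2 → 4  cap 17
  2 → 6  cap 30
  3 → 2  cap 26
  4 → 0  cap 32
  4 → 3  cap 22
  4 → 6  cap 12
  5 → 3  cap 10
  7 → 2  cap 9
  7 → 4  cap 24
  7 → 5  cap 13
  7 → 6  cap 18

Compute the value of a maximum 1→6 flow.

augment #1: 1→4→6 bottleneck 7, total now 7
augment #2: 1→3→2→6 bottleneck 23, total now 30
augment #3: 1→5→3→2→6 bottleneck 3, total now 33

Maximum flow value: 33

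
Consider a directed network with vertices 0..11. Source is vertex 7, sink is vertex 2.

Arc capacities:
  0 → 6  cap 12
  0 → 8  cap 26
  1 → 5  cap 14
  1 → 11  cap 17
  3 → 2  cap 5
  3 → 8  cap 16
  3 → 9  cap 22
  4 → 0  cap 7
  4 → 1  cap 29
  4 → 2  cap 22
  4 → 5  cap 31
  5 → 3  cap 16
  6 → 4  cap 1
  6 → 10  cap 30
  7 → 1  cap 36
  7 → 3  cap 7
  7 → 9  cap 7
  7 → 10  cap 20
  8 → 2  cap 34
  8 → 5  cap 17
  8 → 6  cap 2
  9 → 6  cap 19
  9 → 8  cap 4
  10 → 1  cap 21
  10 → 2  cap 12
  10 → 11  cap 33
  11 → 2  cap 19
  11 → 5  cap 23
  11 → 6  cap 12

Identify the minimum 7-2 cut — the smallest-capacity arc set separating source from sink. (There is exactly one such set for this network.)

Min-cut arcs: {(3,2), (3,8), (6,4), (9,8), (10,2), (11,2)} (total capacity 57)

augment #1: 7→3→2 push 5
augment #2: 7→10→2 push 12
augment #3: 7→1→11→2 push 17
augment #4: 7→3→8→2 push 2
augment #5: 7→9→8→2 push 4
augment #6: 7→10→11→2 push 2
augment #7: 7→9→6→4→2 push 1
augment #8: 7→1→5→3→8→2 push 14
max flow = 57; residual-reachable set from 7 gives S-side
cut edges (S→T): {(3,2), (3,8), (6,4), (9,8), (10,2), (11,2)} total cap 57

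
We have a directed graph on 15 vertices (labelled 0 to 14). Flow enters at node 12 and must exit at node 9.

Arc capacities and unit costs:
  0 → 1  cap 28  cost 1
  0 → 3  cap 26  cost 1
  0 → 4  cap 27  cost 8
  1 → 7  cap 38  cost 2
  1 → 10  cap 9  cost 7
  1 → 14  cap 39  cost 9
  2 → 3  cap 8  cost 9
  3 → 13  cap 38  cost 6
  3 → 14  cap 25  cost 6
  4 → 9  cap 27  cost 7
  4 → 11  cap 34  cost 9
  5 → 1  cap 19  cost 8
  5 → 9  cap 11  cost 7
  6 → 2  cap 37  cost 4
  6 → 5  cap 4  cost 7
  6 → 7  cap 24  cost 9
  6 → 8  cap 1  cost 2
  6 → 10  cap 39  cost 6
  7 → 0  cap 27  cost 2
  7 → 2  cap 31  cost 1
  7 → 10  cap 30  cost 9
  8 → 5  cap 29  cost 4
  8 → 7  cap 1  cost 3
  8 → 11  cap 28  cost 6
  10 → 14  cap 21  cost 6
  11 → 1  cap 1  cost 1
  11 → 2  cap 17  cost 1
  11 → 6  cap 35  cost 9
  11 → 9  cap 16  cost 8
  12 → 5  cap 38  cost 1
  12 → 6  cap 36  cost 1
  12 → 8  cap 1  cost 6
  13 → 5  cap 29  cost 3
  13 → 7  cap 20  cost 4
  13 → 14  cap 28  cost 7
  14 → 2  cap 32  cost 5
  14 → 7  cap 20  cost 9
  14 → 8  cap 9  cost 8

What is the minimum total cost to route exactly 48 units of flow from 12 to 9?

Minimum cost for 48 units: 1137

shortest-cost path #1: 12→5→9 push 11 @ unit cost 8 (adds 88)
shortest-cost path #2: 12→6→8→11→9 push 1 @ unit cost 17 (adds 17)
shortest-cost path #3: 12→8→11→9 push 1 @ unit cost 20 (adds 20)
shortest-cost path #4: 12→6→7→0→4→9 push 24 @ unit cost 27 (adds 648)
shortest-cost path #5: 12→5→1→7→0→4→9 push 3 @ unit cost 28 (adds 84)
shortest-cost path #6: 12→6→10→14→8→11→9 push 8 @ unit cost 35 (adds 280)
total cost = 1137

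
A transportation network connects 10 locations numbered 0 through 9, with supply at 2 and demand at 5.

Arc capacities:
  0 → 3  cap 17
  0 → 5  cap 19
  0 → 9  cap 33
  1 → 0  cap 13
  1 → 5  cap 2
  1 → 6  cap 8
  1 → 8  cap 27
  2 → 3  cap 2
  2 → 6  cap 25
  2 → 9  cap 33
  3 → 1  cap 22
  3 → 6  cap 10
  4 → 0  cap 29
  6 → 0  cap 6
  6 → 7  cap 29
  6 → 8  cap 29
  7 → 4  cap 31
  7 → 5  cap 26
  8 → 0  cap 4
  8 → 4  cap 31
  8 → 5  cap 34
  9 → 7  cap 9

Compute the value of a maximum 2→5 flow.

Maximum flow value: 36

augment #1: 2→3→1→5 bottleneck 2, total now 2
augment #2: 2→6→0→5 bottleneck 6, total now 8
augment #3: 2→6→7→5 bottleneck 19, total now 27
augment #4: 2→9→7→5 bottleneck 7, total now 34
augment #5: 2→9→7→4→0→5 bottleneck 2, total now 36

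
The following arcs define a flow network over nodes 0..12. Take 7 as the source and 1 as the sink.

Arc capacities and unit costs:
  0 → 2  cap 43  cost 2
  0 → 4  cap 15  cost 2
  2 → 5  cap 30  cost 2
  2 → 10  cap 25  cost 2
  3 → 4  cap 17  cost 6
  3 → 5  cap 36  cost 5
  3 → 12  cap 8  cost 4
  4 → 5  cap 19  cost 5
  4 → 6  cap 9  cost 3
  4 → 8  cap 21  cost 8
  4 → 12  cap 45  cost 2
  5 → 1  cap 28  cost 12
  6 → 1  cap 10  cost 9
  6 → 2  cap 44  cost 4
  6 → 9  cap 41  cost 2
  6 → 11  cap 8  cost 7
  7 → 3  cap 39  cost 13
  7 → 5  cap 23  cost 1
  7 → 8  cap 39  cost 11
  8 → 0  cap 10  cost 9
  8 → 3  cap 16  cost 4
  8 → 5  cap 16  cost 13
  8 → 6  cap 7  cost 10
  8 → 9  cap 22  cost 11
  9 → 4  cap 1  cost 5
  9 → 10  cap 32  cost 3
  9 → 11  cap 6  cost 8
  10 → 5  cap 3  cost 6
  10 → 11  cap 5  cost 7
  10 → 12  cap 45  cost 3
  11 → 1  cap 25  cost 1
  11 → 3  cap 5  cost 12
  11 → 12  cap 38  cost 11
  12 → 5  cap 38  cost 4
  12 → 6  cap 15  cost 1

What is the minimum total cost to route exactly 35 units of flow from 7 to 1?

shortest-cost path #1: 7→5→1 push 23 @ unit cost 13 (adds 299)
shortest-cost path #2: 7→3→12→6→11→1 push 8 @ unit cost 26 (adds 208)
shortest-cost path #3: 7→3→5→1 push 4 @ unit cost 30 (adds 120)
total cost = 627

Minimum cost for 35 units: 627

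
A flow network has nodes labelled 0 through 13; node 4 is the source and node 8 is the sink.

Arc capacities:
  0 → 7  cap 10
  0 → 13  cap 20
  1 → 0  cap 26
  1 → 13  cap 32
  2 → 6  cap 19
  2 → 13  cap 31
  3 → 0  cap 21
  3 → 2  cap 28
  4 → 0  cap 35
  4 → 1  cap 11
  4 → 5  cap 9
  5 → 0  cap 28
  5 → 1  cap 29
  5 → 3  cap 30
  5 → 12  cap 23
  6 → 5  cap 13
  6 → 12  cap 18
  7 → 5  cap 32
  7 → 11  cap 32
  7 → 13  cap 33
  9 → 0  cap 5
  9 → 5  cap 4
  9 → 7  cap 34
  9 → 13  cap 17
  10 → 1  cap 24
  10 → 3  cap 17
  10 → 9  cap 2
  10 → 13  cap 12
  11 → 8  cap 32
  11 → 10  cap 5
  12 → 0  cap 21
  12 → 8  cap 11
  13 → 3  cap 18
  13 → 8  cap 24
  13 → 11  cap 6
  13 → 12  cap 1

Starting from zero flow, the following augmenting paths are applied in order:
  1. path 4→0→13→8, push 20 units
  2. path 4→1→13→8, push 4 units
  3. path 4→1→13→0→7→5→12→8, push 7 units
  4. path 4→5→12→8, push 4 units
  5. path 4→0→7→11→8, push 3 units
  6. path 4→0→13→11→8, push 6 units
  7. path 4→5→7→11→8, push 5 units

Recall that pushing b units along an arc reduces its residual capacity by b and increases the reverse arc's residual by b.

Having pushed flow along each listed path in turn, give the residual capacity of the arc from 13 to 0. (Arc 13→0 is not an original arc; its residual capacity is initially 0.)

after path 1 (4→0→13→8, push 20): res(13,0)=20
after path 2 (4→1→13→8, push 4): res(13,0)=20
after path 3 (4→1→13→0→7→5→12→8, push 7): res(13,0)=13
after path 4 (4→5→12→8, push 4): res(13,0)=13
after path 5 (4→0→7→11→8, push 3): res(13,0)=13
after path 6 (4→0→13→11→8, push 6): res(13,0)=19
after path 7 (4→5→7→11→8, push 5): res(13,0)=19

Residual capacity of (13,0): 19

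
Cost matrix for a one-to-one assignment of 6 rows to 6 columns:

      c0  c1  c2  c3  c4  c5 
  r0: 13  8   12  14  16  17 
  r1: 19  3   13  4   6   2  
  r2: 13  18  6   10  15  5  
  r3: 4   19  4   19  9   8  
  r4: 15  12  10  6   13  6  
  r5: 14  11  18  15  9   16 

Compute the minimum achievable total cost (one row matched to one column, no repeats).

Minimum assignment cost: 35

optimal assignment: row0→col1 (cost 8), row1→col5 (cost 2), row2→col2 (cost 6), row3→col0 (cost 4), row4→col3 (cost 6), row5→col4 (cost 9)
total = 8 + 2 + 6 + 4 + 6 + 9 = 35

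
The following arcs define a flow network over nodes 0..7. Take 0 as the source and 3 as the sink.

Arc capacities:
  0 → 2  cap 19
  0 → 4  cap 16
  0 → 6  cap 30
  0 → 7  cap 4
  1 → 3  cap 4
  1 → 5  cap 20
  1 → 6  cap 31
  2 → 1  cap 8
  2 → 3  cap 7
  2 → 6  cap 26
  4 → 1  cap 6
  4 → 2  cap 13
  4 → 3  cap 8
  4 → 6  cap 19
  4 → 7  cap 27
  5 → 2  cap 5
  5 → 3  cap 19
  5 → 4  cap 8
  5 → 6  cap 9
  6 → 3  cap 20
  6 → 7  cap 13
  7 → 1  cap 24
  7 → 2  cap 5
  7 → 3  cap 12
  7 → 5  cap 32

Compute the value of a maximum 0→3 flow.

Maximum flow value: 68

augment #1: 0→2→3 bottleneck 7, total now 7
augment #2: 0→4→3 bottleneck 8, total now 15
augment #3: 0→6→3 bottleneck 20, total now 35
augment #4: 0→7→3 bottleneck 4, total now 39
augment #5: 0→2→1→3 bottleneck 4, total now 43
augment #6: 0→4→7→3 bottleneck 8, total now 51
augment #7: 0→2→1→5→3 bottleneck 4, total now 55
augment #8: 0→6→7→5→3 bottleneck 10, total now 65
augment #9: 0→2→6→7→5→3 bottleneck 3, total now 68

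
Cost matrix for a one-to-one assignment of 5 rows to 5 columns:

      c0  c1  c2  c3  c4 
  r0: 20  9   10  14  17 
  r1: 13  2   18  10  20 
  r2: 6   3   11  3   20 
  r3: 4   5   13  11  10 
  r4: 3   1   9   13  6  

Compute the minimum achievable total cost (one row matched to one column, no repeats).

Minimum assignment cost: 25

optimal assignment: row0→col2 (cost 10), row1→col1 (cost 2), row2→col3 (cost 3), row3→col0 (cost 4), row4→col4 (cost 6)
total = 10 + 2 + 3 + 4 + 6 = 25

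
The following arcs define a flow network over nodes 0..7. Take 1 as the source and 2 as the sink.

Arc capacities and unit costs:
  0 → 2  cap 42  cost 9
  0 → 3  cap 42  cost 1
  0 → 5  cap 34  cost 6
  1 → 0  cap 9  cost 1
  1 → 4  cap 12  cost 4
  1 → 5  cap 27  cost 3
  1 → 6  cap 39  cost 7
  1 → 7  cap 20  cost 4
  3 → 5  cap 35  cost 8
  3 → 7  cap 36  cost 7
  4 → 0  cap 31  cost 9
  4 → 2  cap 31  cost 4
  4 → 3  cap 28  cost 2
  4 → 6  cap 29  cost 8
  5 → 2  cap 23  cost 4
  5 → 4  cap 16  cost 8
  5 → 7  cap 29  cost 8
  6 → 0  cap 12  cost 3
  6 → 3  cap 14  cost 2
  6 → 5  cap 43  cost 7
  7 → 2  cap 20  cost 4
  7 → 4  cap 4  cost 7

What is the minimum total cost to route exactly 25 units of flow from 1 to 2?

shortest-cost path #1: 1→5→2 push 23 @ unit cost 7 (adds 161)
shortest-cost path #2: 1→4→2 push 2 @ unit cost 8 (adds 16)
total cost = 177

Minimum cost for 25 units: 177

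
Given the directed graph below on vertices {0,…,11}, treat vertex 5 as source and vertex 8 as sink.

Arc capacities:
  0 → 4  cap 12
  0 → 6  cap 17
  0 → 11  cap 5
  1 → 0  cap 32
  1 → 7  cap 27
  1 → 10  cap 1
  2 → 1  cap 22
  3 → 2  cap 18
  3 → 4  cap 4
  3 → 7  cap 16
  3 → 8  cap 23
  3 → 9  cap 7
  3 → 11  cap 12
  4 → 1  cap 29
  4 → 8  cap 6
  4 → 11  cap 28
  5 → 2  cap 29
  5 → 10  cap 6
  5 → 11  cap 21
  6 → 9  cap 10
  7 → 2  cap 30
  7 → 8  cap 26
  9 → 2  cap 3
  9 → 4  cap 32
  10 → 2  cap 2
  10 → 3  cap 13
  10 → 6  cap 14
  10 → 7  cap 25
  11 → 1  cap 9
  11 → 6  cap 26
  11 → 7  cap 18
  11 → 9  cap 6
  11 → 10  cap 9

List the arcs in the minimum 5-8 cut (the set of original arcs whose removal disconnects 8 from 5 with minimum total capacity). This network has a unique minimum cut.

Min-cut arcs: {(4,8), (7,8), (10,3)} (total capacity 45)

augment #1: 5→10→3→8 push 6
augment #2: 5→11→7→8 push 18
augment #3: 5→2→1→7→8 push 8
augment #4: 5→11→9→4→8 push 3
augment #5: 5→2→1→0→4→8 push 3
augment #6: 5→2→1→10→3→8 push 1
augment #7: 5→2→1→0→11→10→3→8 push 5
augment #8: 5→2→1→7→11→10→3→8 push 1
max flow = 45; residual-reachable set from 5 gives S-side
cut edges (S→T): {(4,8), (7,8), (10,3)} total cap 45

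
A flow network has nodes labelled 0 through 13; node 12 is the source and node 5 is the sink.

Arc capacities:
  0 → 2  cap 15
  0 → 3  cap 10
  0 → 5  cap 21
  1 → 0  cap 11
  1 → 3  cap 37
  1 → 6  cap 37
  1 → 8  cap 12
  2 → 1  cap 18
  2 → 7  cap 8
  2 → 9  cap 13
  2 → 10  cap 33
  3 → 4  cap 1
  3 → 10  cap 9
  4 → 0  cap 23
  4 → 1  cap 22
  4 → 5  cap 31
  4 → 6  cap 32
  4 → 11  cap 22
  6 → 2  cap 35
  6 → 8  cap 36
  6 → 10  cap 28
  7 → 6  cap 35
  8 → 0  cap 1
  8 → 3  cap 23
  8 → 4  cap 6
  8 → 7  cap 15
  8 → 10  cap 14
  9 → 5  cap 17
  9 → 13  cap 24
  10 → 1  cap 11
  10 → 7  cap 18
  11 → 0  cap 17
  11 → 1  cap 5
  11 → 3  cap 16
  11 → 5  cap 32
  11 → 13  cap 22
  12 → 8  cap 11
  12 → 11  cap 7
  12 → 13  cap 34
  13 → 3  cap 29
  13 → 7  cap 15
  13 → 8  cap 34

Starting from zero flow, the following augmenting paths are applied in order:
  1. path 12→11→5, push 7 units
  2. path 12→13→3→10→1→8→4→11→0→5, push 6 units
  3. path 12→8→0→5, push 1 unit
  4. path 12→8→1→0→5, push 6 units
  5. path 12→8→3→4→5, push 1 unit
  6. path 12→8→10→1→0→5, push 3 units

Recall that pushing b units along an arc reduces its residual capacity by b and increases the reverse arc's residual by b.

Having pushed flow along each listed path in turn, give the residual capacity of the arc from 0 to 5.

Residual capacity of (0,5): 5

after path 1 (12→11→5, push 7): res(0,5)=21
after path 2 (12→13→3→10→1→8→4→11→0→5, push 6): res(0,5)=15
after path 3 (12→8→0→5, push 1): res(0,5)=14
after path 4 (12→8→1→0→5, push 6): res(0,5)=8
after path 5 (12→8→3→4→5, push 1): res(0,5)=8
after path 6 (12→8→10→1→0→5, push 3): res(0,5)=5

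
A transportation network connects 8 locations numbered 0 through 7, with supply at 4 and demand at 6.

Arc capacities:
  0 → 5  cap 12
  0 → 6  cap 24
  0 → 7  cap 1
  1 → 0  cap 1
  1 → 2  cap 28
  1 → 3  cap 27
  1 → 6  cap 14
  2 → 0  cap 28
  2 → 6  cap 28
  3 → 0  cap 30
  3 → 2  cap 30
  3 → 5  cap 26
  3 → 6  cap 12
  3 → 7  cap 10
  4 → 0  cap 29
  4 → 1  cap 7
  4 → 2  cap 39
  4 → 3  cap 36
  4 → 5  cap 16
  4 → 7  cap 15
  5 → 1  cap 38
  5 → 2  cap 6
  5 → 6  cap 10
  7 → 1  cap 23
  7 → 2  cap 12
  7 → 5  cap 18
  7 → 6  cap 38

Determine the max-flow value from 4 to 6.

augment #1: 4→0→6 bottleneck 24, total now 24
augment #2: 4→1→6 bottleneck 7, total now 31
augment #3: 4→2→6 bottleneck 28, total now 59
augment #4: 4→3→6 bottleneck 12, total now 71
augment #5: 4→5→6 bottleneck 10, total now 81
augment #6: 4→7→6 bottleneck 15, total now 96
augment #7: 4→0→7→6 bottleneck 1, total now 97
augment #8: 4→3→7→6 bottleneck 10, total now 107
augment #9: 4→5→1→6 bottleneck 6, total now 113
augment #10: 4→0→5→1→6 bottleneck 1, total now 114

Maximum flow value: 114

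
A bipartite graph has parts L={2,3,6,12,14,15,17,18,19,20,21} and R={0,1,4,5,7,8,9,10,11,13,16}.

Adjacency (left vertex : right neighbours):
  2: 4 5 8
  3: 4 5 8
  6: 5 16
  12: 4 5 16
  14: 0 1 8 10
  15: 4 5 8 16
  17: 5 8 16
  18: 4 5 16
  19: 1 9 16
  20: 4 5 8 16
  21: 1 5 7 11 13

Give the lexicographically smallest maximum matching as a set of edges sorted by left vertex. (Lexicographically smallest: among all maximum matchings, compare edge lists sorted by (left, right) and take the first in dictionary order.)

|M| = 7 (so the lex-smallest maximum matching has 7 edges)
process left vertices in ascending order; for each, take the smallest-labelled available neighbour that still permits 7 edges overall, or leave it unmatched if none does
lex-smallest matching: {2-4, 3-5, 6-16, 14-0, 15-8, 19-1, 21-7}

Lex-smallest maximum matching: {(2,4), (3,5), (6,16), (14,0), (15,8), (19,1), (21,7)}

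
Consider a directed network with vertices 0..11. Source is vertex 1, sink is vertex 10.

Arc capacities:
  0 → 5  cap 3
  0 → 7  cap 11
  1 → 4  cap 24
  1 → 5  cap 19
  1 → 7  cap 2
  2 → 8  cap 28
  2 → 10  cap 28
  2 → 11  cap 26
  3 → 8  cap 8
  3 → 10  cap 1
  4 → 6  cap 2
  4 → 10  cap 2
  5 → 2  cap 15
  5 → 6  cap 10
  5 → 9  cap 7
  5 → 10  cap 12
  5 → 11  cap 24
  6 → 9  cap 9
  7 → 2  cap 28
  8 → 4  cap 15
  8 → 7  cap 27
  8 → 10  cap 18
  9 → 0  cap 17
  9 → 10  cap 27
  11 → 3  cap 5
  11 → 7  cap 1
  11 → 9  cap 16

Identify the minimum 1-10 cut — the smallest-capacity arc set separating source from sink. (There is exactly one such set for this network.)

augment #1: 1→4→10 push 2
augment #2: 1→5→10 push 12
augment #3: 1→5→2→10 push 7
augment #4: 1→7→2→10 push 2
augment #5: 1→4→6→9→10 push 2
max flow = 25; residual-reachable set from 1 gives S-side
cut edges (S→T): {(1,5), (1,7), (4,6), (4,10)} total cap 25

Min-cut arcs: {(1,5), (1,7), (4,6), (4,10)} (total capacity 25)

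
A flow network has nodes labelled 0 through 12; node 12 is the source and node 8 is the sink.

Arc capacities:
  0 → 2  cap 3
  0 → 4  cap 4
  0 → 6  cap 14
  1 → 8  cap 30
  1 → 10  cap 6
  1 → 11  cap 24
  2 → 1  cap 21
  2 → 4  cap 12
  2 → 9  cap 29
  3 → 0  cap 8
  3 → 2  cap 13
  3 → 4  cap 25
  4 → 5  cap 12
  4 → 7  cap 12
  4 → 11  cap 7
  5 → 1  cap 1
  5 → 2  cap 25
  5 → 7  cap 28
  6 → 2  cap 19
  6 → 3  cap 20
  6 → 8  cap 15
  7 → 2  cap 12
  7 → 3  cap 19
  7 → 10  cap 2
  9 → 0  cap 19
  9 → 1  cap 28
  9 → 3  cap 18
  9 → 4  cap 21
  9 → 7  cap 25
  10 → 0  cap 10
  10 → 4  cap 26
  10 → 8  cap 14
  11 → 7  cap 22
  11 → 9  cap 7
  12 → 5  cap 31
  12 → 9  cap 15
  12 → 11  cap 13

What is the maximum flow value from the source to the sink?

augment #1: 12→5→1→8 bottleneck 1, total now 1
augment #2: 12→9→1→8 bottleneck 15, total now 16
augment #3: 12→5→2→1→8 bottleneck 14, total now 30
augment #4: 12→5→7→10→8 bottleneck 2, total now 32
augment #5: 12→5→2→1→10→8 bottleneck 6, total now 38
augment #6: 12→11→9→0→6→8 bottleneck 7, total now 45
augment #7: 12→5→2→9→0→6→8 bottleneck 5, total now 50
augment #8: 12→5→7→3→0→6→8 bottleneck 2, total now 52

Maximum flow value: 52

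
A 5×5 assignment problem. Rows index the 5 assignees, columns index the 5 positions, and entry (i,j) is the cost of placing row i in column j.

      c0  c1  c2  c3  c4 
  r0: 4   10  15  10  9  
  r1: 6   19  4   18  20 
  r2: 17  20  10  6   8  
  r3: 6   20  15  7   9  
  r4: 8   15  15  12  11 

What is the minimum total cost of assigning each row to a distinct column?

Minimum assignment cost: 37

one of 3 optimal assignments: row0→col1 (cost 10), row1→col2 (cost 4), row2→col3 (cost 6), row3→col0 (cost 6), row4→col4 (cost 11)
total = 10 + 4 + 6 + 6 + 11 = 37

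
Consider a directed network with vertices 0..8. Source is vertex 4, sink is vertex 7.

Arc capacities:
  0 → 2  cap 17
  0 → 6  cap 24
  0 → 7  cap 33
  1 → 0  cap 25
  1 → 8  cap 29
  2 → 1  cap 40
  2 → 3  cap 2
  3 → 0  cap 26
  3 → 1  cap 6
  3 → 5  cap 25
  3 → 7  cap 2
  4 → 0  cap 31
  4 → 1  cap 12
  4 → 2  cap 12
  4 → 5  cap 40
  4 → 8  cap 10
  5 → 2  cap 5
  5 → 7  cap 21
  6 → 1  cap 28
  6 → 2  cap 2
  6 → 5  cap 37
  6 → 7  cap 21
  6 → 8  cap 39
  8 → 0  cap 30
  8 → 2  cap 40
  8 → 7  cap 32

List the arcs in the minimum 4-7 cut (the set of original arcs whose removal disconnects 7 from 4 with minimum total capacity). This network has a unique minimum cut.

Min-cut arcs: {(4,0), (4,1), (4,2), (4,8), (5,2), (5,7)} (total capacity 91)

augment #1: 4→0→7 push 31
augment #2: 4→5→7 push 21
augment #3: 4→8→7 push 10
augment #4: 4→1→0→7 push 2
augment #5: 4→1→8→7 push 10
augment #6: 4→2→3→7 push 2
augment #7: 4→2→1→8→7 push 10
augment #8: 4→5→2→1→8→7 push 2
augment #9: 4→5→2→1→0→6→7 push 3
max flow = 91; residual-reachable set from 4 gives S-side
cut edges (S→T): {(4,0), (4,1), (4,2), (4,8), (5,2), (5,7)} total cap 91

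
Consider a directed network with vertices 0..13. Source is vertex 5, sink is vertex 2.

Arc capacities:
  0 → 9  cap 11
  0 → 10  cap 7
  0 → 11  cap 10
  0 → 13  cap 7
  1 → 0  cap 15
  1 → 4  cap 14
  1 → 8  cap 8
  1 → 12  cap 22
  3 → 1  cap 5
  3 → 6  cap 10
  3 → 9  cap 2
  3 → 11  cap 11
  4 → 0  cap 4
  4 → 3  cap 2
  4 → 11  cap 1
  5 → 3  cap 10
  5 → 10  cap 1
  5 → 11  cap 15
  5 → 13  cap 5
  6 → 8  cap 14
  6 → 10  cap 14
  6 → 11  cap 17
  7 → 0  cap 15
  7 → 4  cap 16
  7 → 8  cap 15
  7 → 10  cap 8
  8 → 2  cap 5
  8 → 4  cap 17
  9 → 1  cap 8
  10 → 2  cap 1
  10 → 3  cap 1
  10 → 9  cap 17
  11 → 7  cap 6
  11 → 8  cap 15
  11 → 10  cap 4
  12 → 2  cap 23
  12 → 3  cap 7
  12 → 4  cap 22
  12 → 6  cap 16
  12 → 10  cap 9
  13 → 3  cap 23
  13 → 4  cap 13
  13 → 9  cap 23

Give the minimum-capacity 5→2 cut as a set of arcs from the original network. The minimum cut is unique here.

augment #1: 5→10→2 push 1
augment #2: 5→11→8→2 push 5
augment #3: 5→3→1→12→2 push 5
augment #4: 5→3→9→1→12→2 push 2
augment #5: 5→13→9→1→12→2 push 5
augment #6: 5→11→10→9→1→12→2 push 1
max flow = 19; residual-reachable set from 5 gives S-side
cut edges (S→T): {(3,1), (8,2), (9,1), (10,2)} total cap 19

Min-cut arcs: {(3,1), (8,2), (9,1), (10,2)} (total capacity 19)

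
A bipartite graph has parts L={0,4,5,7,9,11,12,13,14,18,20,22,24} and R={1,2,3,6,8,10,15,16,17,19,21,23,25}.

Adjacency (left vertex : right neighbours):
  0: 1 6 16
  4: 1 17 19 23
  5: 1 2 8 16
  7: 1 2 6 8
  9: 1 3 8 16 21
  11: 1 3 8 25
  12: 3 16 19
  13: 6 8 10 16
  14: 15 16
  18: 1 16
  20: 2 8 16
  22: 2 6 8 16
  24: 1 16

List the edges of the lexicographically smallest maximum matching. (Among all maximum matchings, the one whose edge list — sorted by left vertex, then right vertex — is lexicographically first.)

|M| = 11 (so the lex-smallest maximum matching has 11 edges)
process left vertices in ascending order; for each, take the smallest-labelled available neighbour that still permits 11 edges overall, or leave it unmatched if none does
lex-smallest matching: {0-1, 4-17, 5-2, 7-6, 9-3, 11-25, 12-19, 13-10, 14-15, 18-16, 20-8}

Lex-smallest maximum matching: {(0,1), (4,17), (5,2), (7,6), (9,3), (11,25), (12,19), (13,10), (14,15), (18,16), (20,8)}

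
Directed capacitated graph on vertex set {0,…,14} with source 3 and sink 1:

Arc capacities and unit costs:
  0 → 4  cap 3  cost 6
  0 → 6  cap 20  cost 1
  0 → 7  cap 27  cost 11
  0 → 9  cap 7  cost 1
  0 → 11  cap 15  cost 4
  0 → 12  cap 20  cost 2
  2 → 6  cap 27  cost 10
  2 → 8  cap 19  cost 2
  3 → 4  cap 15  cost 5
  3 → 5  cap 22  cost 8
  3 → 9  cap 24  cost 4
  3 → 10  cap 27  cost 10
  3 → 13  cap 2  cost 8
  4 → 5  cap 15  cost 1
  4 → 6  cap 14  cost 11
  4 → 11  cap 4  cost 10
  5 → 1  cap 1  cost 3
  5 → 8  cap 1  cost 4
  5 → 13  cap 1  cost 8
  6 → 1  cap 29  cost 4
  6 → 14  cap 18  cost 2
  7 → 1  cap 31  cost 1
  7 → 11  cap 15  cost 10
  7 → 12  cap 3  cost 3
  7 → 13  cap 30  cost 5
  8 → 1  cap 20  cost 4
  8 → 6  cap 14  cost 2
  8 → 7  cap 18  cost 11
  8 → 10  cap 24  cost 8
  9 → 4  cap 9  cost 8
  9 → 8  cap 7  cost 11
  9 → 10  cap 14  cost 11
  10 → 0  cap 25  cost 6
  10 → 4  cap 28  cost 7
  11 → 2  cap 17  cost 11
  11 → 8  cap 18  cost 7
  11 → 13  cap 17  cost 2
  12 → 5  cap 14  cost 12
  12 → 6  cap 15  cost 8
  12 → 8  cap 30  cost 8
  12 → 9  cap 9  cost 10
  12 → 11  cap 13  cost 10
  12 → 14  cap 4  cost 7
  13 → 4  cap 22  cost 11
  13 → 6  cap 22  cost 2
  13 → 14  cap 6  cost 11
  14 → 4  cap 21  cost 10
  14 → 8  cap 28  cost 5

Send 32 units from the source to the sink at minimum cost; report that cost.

Minimum cost for 32 units: 612

shortest-cost path #1: 3→4→5→1 push 1 @ unit cost 9 (adds 9)
shortest-cost path #2: 3→4→5→8→1 push 1 @ unit cost 14 (adds 14)
shortest-cost path #3: 3→13→6→1 push 2 @ unit cost 14 (adds 28)
shortest-cost path #4: 3→9→8→1 push 7 @ unit cost 19 (adds 133)
shortest-cost path #5: 3→4→6→1 push 13 @ unit cost 20 (adds 260)
shortest-cost path #6: 3→10→0→6→1 push 8 @ unit cost 21 (adds 168)
total cost = 612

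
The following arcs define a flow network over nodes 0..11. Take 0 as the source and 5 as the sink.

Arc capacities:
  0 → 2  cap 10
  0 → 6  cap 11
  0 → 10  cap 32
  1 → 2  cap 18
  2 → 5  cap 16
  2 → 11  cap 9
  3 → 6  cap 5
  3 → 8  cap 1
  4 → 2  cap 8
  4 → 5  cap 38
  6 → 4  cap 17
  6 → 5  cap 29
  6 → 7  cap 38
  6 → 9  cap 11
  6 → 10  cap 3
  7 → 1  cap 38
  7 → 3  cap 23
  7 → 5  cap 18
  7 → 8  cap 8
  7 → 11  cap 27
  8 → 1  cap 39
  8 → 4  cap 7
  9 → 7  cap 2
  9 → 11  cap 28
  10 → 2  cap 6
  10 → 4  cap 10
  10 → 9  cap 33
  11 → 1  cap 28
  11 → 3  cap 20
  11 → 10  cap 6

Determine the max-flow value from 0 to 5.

Maximum flow value: 45

augment #1: 0→2→5 bottleneck 10, total now 10
augment #2: 0→6→5 bottleneck 11, total now 21
augment #3: 0→10→2→5 bottleneck 6, total now 27
augment #4: 0→10→4→5 bottleneck 10, total now 37
augment #5: 0→10→9→7→5 bottleneck 2, total now 39
augment #6: 0→10→9→11→3→6→5 bottleneck 5, total now 44
augment #7: 0→10→9→11→3→8→4→5 bottleneck 1, total now 45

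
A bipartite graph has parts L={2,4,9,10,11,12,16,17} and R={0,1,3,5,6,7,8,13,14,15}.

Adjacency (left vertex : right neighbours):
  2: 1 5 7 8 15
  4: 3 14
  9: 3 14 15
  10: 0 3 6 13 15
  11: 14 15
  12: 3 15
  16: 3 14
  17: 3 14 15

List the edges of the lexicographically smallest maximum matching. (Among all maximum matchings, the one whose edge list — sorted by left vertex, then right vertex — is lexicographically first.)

Lex-smallest maximum matching: {(2,1), (4,3), (9,14), (10,0), (11,15)}

|M| = 5 (so the lex-smallest maximum matching has 5 edges)
process left vertices in ascending order; for each, take the smallest-labelled available neighbour that still permits 5 edges overall, or leave it unmatched if none does
lex-smallest matching: {2-1, 4-3, 9-14, 10-0, 11-15}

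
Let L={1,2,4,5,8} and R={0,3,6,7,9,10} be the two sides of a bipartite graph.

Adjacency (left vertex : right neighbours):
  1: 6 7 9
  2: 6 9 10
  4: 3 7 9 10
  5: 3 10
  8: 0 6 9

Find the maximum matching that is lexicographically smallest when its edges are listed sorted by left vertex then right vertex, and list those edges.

|M| = 5 (so the lex-smallest maximum matching has 5 edges)
process left vertices in ascending order; for each, take the smallest-labelled available neighbour that still permits 5 edges overall, or leave it unmatched if none does
lex-smallest matching: {1-6, 2-9, 4-3, 5-10, 8-0}

Lex-smallest maximum matching: {(1,6), (2,9), (4,3), (5,10), (8,0)}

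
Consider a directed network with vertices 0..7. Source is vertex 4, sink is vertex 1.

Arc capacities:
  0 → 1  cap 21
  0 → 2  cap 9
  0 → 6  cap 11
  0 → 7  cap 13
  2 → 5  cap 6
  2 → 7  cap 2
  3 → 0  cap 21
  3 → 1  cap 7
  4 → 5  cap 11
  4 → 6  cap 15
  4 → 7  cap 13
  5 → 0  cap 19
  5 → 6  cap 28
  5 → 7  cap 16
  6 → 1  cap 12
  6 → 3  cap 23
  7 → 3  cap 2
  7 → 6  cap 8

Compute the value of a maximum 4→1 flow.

Maximum flow value: 36

augment #1: 4→6→1 bottleneck 12, total now 12
augment #2: 4→5→0→1 bottleneck 11, total now 23
augment #3: 4→6→3→1 bottleneck 3, total now 26
augment #4: 4→7→3→1 bottleneck 2, total now 28
augment #5: 4→7→6→3→1 bottleneck 2, total now 30
augment #6: 4→7→6→3→0→1 bottleneck 6, total now 36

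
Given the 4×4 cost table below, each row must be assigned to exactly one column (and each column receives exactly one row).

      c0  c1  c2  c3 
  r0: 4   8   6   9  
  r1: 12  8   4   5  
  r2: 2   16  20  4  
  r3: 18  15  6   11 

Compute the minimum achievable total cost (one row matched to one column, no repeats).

Minimum assignment cost: 21

optimal assignment: row0→col1 (cost 8), row1→col3 (cost 5), row2→col0 (cost 2), row3→col2 (cost 6)
total = 8 + 5 + 2 + 6 = 21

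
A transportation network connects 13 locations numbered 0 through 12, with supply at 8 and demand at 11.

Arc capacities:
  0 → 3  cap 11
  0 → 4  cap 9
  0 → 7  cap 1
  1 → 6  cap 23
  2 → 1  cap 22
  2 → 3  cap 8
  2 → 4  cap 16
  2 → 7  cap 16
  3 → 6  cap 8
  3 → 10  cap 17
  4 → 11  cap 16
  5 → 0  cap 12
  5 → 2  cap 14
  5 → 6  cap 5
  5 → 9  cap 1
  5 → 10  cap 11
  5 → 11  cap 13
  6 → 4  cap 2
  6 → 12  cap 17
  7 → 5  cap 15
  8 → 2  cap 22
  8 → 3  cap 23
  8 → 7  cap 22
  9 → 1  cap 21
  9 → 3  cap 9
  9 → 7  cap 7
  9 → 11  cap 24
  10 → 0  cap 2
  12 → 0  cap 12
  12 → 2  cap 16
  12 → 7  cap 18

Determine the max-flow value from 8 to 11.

Maximum flow value: 30

augment #1: 8→2→4→11 bottleneck 16, total now 16
augment #2: 8→7→5→11 bottleneck 13, total now 29
augment #3: 8→7→5→9→11 bottleneck 1, total now 30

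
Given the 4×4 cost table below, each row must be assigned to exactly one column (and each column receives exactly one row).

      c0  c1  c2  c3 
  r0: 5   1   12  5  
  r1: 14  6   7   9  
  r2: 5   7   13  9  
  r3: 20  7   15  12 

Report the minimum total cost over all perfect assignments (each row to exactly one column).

Minimum assignment cost: 24

optimal assignment: row0→col3 (cost 5), row1→col2 (cost 7), row2→col0 (cost 5), row3→col1 (cost 7)
total = 5 + 7 + 5 + 7 = 24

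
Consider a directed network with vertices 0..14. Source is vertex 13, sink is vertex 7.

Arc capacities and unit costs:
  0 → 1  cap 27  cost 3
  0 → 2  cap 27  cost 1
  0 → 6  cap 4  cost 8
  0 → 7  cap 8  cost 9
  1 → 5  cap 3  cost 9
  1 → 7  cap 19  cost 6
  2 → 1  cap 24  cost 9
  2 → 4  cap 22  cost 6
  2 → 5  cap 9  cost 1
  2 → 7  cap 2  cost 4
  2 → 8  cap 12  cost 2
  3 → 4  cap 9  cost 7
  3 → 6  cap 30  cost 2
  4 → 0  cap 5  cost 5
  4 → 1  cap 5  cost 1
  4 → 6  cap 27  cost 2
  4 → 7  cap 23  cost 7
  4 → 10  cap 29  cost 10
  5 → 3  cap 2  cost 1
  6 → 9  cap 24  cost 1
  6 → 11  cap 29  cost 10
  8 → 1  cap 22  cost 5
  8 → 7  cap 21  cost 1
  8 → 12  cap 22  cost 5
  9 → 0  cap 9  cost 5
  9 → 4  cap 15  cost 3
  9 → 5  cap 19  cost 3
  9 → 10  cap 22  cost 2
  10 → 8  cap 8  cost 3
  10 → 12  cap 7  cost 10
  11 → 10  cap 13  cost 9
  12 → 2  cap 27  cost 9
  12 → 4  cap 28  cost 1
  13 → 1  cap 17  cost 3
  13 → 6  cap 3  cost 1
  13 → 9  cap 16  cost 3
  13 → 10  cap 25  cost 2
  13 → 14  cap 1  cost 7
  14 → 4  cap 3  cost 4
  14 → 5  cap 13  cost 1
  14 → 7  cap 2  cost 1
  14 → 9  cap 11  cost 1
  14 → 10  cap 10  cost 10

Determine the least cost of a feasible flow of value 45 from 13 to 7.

shortest-cost path #1: 13→10→8→7 push 8 @ unit cost 6 (adds 48)
shortest-cost path #2: 13→14→7 push 1 @ unit cost 8 (adds 8)
shortest-cost path #3: 13→1→7 push 17 @ unit cost 9 (adds 153)
shortest-cost path #4: 13→6→9→0→2→8→7 push 3 @ unit cost 11 (adds 33)
shortest-cost path #5: 13→9→0→2→8→7 push 6 @ unit cost 12 (adds 72)
shortest-cost path #6: 13→9→4→7 push 10 @ unit cost 13 (adds 130)
total cost = 444

Minimum cost for 45 units: 444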